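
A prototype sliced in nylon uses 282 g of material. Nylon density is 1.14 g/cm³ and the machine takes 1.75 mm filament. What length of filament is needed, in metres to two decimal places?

102.84 m

Volume = 282 g / 1.14 g·cm⁻³ = 247.3684 cm³ = 247368.4 mm³.
Filament cross-section = π × (1.75/2)² = 2.4053 mm².
Length = 247368.4 / 2.4053 = 102843.05 mm = 102.84 m.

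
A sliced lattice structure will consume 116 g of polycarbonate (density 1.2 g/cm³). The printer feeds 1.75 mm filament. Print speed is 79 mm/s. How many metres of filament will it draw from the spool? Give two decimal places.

40.19 m

Extruded volume: 116/1.2 = 96.6667 cm³ (96666.7 mm³).
A = π r² = π × 0.875² = 2.4053 mm².
L = V/A = 96666.7/2.4053 = 40189.04 mm → 40.19 m.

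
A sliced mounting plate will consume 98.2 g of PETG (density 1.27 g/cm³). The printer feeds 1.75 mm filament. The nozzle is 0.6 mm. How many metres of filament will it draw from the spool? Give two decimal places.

Volume = 98.2 g / 1.27 g·cm⁻³ = 77.3228 cm³ = 77322.8 mm³.
A = π r² = π × 0.875² = 2.4053 mm².
L = V/A = 77322.8/2.4053 = 32146.84 mm → 32.15 m.

32.15 m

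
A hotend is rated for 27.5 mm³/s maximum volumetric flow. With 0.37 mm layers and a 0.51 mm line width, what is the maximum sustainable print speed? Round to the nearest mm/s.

Extrusion cross-section = 0.37 × 0.51 = 0.1887 mm².
Max speed = 27.5 / 0.1887 = 145.73 ≈ 146 mm/s.

146 mm/s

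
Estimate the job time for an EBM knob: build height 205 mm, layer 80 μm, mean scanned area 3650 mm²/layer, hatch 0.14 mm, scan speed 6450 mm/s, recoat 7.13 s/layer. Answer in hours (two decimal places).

7.95 hours

Number of layers: 205 / 0.08 → 2563 (rounded up).
Per-layer scan distance = 3650 / 0.14, so 26071.4 mm.
Scan time per layer: 26071.4 / 6450 → 4.0421 s.
Layer cycle = 4.0421 + 7.13, so 11.1721 s.
2563 layers × 11.1721 s/layer = 28634.0923 s, i.e. 7.95 hours.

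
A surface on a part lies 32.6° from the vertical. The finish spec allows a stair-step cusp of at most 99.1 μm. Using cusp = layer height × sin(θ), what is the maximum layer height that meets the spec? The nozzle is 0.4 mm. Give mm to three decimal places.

0.184 mm

t = h_c / sin θ = 0.0991 / 0.5388 = 0.184 mm.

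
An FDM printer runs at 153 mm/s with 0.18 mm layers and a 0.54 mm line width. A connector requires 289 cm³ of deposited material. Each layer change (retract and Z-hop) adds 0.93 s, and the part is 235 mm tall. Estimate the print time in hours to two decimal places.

Extrusion cross-section: 0.18 × 0.54 → 0.0972 mm².
Toolpath length = 289 cm³ / 0.0972 mm² = 289000 / 0.0972 = 2973251 mm.
Print-move time = 2973251 / 153, so 19433 s.
Layers = ⌈235/0.18⌉ = 1306.
Non-print overhead = 1306 × 0.93, so 1214.58 s.
Altogether 19433 + 1214.58 = 20647.58 s, i.e. 5.74 hours.

5.74 hours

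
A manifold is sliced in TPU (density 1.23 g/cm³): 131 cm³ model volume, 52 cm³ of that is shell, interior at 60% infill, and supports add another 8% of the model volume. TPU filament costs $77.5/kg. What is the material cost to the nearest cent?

$10.47

Volume inside the shell: 131 − 52 → 79 cm³.
Infill volume: 0.60 × 79 → 47.4 cm³.
Support: 0.08 × 131 → 10.48 cm³.
Total extruded = 52 + 47.4 + 10.48 = 109.88 cm³.
Mass: 109.88 × 1.23 → 135.1524 g.
Cost = 135.1524 g / 1000 × $77.5/kg = $10.47.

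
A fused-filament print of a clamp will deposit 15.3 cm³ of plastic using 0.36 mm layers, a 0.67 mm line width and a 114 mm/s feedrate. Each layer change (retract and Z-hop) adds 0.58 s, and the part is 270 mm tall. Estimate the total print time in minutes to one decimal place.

16.5 minutes

Line area = 0.36 × 0.67 = 0.2412 mm².
Total extruded path = 15300/0.2412 = 63432.8 mm.
Print-move time = 63432.8 / 114 = 556.4 s.
Number of layers: 270 / 0.36 → 750 (rounded up).
Z-hop total = 750 × 0.58 = 435 s.
Altogether 556.4 + 435 = 991.4 s, i.e. 16.5 minutes.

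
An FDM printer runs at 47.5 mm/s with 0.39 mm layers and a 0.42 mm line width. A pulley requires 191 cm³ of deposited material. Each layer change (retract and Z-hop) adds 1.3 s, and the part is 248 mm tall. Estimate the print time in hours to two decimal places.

7.05 hours

Line area = 0.39 × 0.42, so 0.1638 mm².
Toolpath length = 191 cm³ / 0.1638 mm² = 191000 / 0.1638 = 1166056.2 mm.
Extrusion time: 1166056.2 / 47.5 → 24548.6 s.
Layer count = ceil(248 / 0.39) = 636.
Z-hop total = 636 × 1.3, so 826.8 s.
Altogether 24548.6 + 826.8 = 25375.4 s, i.e. 7.05 hours.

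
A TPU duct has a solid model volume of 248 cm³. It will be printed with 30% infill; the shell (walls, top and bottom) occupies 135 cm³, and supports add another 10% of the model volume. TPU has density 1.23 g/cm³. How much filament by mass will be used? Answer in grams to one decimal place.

Infill region = 248 − 135, so 113 cm³.
Infill volume = 0.30 × 113 = 33.9 cm³.
Support = 0.10 × 248, so 24.8 cm³.
Total printed volume = 135 + 33.9 + 24.8 = 193.7 cm³.
Mass: 193.7 × 1.23 → 238.251 g.

238.3 g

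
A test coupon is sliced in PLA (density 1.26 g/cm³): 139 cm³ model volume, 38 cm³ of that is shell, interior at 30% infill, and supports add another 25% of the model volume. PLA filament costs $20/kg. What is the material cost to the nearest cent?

Interior volume: 139 − 38 → 101 cm³.
Infill volume: 0.30 × 101 → 30.3 cm³.
Support = 0.25 × 139, so 34.75 cm³.
Deposited volume = 38 + 30.3 + 34.75, so 103.05 cm³.
Mass: 103.05 × 1.26 → 129.843 g.
At $20/kg: 129.843/1000 × 20 = $2.60.

$2.60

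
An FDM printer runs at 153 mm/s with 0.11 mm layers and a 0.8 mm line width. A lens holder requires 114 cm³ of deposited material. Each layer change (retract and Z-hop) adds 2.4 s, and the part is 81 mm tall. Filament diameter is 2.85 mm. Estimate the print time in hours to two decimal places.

Line area: 0.11 × 0.8 → 0.088 mm².
Total extruded path = 114000/0.088 = 1295454.5 mm.
Print-move time = 1295454.5 / 153 = 8467 s.
Layer count = ceil(81 / 0.11) = 737.
Non-print overhead: 737 × 2.4 → 1768.8 s.
Altogether 8467 + 1768.8 = 10235.8 s, i.e. 2.84 hours.

2.84 hours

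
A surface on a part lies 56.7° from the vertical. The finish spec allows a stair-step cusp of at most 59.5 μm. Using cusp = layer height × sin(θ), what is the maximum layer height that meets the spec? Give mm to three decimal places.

0.071 mm

Layer height = cusp / sin(56.7°) = 0.0595 / 0.8358 = 0.071 mm.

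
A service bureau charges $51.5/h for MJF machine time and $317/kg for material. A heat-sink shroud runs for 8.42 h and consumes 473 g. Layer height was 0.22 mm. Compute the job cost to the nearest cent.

Machine-time cost: 51.5 × 8.42 → $433.63.
Feedstock cost: 317 × 473/1000 → $149.941.
Job cost: 433.63 + 149.941 = 583.571 ≈ $583.57.

$583.57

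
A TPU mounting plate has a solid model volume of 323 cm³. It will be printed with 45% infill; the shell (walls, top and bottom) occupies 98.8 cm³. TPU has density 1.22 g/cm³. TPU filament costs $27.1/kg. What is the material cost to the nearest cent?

Volume inside the shell = 323 − 98.8 = 224.2 cm³.
Deposited infill: 0.45 × 224.2 → 100.89 cm³.
Deposited volume = 98.8 + 100.89, so 199.69 cm³.
Mass = 199.69 × 1.22 = 243.6218 g.
Cost = 243.6218 g / 1000 × $27.1/kg = $6.60.

$6.60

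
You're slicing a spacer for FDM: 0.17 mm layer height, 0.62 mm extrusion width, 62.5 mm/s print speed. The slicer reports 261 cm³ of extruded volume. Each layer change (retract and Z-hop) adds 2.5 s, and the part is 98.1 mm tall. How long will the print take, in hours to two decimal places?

11.41 hours

Line area = 0.17 × 0.62, so 0.1054 mm².
Total extruded path = 261000/0.1054 = 2476280.8 mm.
Extrusion time: 2476280.8 / 62.5 → 39620.5 s.
Number of layers: 98.1 / 0.17 → 578 (rounded up).
Layer-change overhead = 578 × 2.5, so 1445 s.
Altogether 39620.5 + 1445 = 41065.5 s, i.e. 11.41 hours.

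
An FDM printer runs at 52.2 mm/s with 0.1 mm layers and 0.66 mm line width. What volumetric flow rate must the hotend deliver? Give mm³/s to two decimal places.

Bead cross-section: 0.1 × 0.66 → 0.066 mm².
Q = v·A = 52.2 × 0.066 = 3.45 mm³/s.

3.45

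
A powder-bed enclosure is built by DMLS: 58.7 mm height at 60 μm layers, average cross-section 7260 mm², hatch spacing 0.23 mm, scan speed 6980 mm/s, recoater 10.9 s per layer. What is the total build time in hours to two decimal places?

Number of layers: 58.7 / 0.06 → 979 (rounded up).
Scan path per layer = 7260 / 0.23 = 31565.2 mm.
Scan time per layer = 31565.2 / 6980, so 4.5222 s.
Layer cycle = 4.5222 + 10.9, so 15.4222 s.
Total: 979 × 15.4222 s = 15098.3338 s → 4.19 hours.

4.19 hours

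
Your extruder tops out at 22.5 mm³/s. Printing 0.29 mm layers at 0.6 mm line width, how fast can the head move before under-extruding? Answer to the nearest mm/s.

Bead cross-section: 0.29 × 0.6 → 0.174 mm².
v_max = Q/A = 22.5/0.174 = 129.31 mm/s → 129 mm/s.

129 mm/s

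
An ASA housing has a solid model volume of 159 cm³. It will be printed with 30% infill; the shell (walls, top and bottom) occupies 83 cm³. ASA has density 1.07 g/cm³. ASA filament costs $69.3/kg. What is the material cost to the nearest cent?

$7.85

Infill region = 159 − 83, so 76 cm³.
Infill volume: 0.30 × 76 → 22.8 cm³.
Total extruded = 83 + 22.8, so 105.8 cm³.
Mass = 105.8 × 1.07 = 113.206 g.
Cost = 113.206 g / 1000 × $69.3/kg = $7.85.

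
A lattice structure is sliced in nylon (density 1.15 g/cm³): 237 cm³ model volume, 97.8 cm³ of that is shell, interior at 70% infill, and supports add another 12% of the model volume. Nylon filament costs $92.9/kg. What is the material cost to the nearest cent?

$23.90

Infill region: 237 − 97.8 → 139.2 cm³.
Infill volume: 0.70 × 139.2 → 97.44 cm³.
Support = 0.12 × 237, so 28.44 cm³.
Total printed volume = 97.8 + 97.44 + 28.44, so 223.68 cm³.
Mass = 223.68 × 1.15 = 257.232 g.
Cost = 257.232 g / 1000 × $92.9/kg = $23.90.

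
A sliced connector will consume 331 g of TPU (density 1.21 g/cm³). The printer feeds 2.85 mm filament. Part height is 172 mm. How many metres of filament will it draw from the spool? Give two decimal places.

Extruded volume: 331/1.21 = 273.5537 cm³ (273553.7 mm³).
A = π r² = π × 1.425² = 6.3794 mm².
Length = 273553.7 / 6.3794 = 42880.79 mm = 42.88 m.

42.88 m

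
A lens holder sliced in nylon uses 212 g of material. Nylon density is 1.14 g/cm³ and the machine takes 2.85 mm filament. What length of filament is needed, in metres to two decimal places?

Extruded volume: 212/1.14 = 185.9649 cm³ (185964.9 mm³).
A = π r² = π × 1.425² = 6.3794 mm².
L = V/A = 185964.9/6.3794 = 29150.84 mm → 29.15 m.

29.15 m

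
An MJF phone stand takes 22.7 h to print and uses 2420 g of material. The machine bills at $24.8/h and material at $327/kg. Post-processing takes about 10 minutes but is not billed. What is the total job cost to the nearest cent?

$1354.30

Time charge = 24.8 × 22.7 = $562.96.
Material cost: 327 × 2420/1000 → $791.34.
Job cost: 562.96 + 791.34 = $1354.30.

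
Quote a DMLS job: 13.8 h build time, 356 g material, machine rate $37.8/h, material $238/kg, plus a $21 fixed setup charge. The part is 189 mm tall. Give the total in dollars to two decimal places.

Machine-time cost = 37.8 × 13.8, so $521.64.
Material charge = 238 × 356/1000 = $84.728.
Total = 521.64 + 84.728 + 21 = 627.368 ≈ $627.37.

$627.37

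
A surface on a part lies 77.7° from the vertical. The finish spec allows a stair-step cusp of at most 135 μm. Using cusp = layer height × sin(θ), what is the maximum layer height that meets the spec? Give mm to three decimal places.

0.138 mm

sin(77.7°) = 0.9770; t_max = 0.135/0.9770 = 0.138 mm.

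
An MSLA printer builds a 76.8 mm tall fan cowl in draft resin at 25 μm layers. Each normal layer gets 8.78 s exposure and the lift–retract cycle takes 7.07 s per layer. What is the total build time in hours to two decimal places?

13.53 hours

Layer count = ceil(76.8 / 0.025) = 3072.
Each layer takes = 8.78 + 7.07 = 15.85 s.
Build time: 3072 × 15.85 s = 48691.2 s, i.e. 13.53 hours.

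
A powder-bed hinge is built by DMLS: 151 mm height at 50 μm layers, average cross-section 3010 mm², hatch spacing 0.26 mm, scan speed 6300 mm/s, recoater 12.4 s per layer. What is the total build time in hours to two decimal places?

11.94 hours

Number of layers: 151 / 0.05 → 3020 (rounded up).
Hatch length per layer = 3010 / 0.26 = 11576.9 mm.
Per-layer scan time = 11576.9 / 6300 = 1.8376 s.
Per-layer time: 1.8376 + 12.4 → 14.2376 s.
3020 layers × 14.2376 s/layer = 42997.552 s, i.e. 11.94 hours.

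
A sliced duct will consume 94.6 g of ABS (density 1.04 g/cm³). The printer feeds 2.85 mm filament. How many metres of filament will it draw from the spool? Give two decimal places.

14.26 m

Volume = 94.6 g / 1.04 g·cm⁻³ = 90.9615 cm³ = 90961.5 mm³.
A = π r² = π × 1.425² = 6.3794 mm².
L = V/A = 90961.5/6.3794 = 14258.63 mm → 14.26 m.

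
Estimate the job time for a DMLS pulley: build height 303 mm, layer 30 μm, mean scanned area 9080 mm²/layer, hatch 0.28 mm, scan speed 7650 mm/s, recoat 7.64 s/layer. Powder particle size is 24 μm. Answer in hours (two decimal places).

Number of layers: 303 / 0.03 → 10100 (rounded up).
Per-layer scan distance = 9080 / 0.28 = 32428.6 mm.
Laser time per layer = 32428.6 / 7650 = 4.239 s.
Layer cycle: 4.239 + 7.64 → 11.879 s.
10100 layers × 11.879 s/layer = 119977.9 s, i.e. 33.33 hours.

33.33 hours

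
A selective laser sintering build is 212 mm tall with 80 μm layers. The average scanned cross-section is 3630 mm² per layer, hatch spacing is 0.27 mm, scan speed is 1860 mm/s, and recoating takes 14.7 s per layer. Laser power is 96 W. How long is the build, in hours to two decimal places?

16.14 hours

Number of layers: 212 / 0.08 → 2650 (rounded up).
Scan path per layer: 3630 / 0.27 → 13444.4 mm.
Scan time per layer = 13444.4 / 1860 = 7.2282 s.
Layer cycle = 7.2282 + 14.7 = 21.9282 s.
Total: 2650 × 21.9282 s = 58109.73 s → 16.14 hours.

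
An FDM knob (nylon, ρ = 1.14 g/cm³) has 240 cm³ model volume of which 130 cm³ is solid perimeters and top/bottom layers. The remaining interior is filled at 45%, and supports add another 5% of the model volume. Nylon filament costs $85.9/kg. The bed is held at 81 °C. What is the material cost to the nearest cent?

$18.75

Interior volume = 240 − 130, so 110 cm³.
Infill volume = 0.45 × 110 = 49.5 cm³.
Support = 0.05 × 240 = 12 cm³.
Total extruded = 130 + 49.5 + 12, so 191.5 cm³.
Mass = 191.5 × 1.14, so 218.31 g.
Cost = 218.31 g / 1000 × $85.9/kg = $18.75.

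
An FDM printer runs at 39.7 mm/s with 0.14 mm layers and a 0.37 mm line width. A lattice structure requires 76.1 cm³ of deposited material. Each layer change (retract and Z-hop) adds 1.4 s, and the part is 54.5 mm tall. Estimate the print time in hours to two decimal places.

10.43 hours

Extrusion cross-section: 0.14 × 0.37 → 0.0518 mm².
Total extruded path = 76100/0.0518 = 1469112 mm.
Time extruding = 1469112 / 39.7, so 37005.3 s.
Number of layers: 54.5 / 0.14 → 390 (rounded up).
Z-hop total = 390 × 1.4 = 546 s.
Altogether 37005.3 + 546 = 37551.3 s, i.e. 10.43 hours.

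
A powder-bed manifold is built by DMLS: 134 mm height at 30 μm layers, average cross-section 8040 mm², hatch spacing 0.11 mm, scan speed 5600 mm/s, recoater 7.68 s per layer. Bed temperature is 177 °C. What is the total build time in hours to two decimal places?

25.72 hours

Layers = ⌈134/0.03⌉ = 4467.
Hatch length per layer = 8040 / 0.11 = 73090.9 mm.
Per-layer scan time: 73090.9 / 5600 → 13.0519 s.
Time per layer = 13.0519 + 7.68, so 20.7319 s.
Total: 4467 × 20.7319 s = 92609.3973 s → 25.72 hours.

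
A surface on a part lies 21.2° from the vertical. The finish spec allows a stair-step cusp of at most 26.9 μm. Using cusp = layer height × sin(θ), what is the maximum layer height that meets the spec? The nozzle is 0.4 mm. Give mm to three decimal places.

Layer height = cusp / sin(21.2°) = 0.0269 / 0.3616 = 0.074 mm.

0.074 mm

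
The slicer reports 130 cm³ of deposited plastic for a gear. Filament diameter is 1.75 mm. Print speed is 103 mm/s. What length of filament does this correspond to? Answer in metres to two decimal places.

Cross-section of 1.75 mm filament: π·(1.75/2)² = 2.4053 mm².
Length = 130 cm³ / 2.4053 mm² = 130000 / 2.4053 = 54047.31 mm = 54.05 m.

54.05 m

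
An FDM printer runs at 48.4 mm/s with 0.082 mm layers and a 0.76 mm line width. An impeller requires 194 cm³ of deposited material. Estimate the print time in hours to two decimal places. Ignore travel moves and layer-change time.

17.87 hours

Extrusion cross-section = 0.082 × 0.76 = 0.06232 mm².
Path length: 194000 mm³ / 0.06232 mm² → 3112965.3 mm.
Print-move time = 3112965.3 / 48.4 = 64317.5 s.
In the requested units: 64317.5 s = 17.87 hours.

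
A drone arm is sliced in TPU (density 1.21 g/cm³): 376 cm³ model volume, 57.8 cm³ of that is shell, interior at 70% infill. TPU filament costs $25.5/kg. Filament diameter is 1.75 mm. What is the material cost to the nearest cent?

Volume inside the shell: 376 − 57.8 → 318.2 cm³.
Infill volume = 0.70 × 318.2 = 222.74 cm³.
Total printed volume = 57.8 + 222.74 = 280.54 cm³.
Mass = 280.54 × 1.21 = 339.4534 g.
Cost = 339.4534 g / 1000 × $25.5/kg = $8.66.

$8.66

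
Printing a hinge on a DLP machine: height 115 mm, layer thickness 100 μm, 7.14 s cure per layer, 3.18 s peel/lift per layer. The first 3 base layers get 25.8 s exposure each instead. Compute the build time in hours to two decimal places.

Number of layers: 115 / 0.1 → 1150 (rounded up).
Base layers = 3 × (25.8 + 3.18), so 86.94 s.
Regular layers = 1147 × (7.14 + 3.18) = 11837.04 s.
Total = 86.94 + 11837.04 = 11923.98 s = 3.31 hours.

3.31 hours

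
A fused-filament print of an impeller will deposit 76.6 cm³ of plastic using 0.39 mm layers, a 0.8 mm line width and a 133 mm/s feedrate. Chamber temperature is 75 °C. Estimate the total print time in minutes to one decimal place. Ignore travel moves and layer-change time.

Extrusion cross-section: 0.39 × 0.8 → 0.312 mm².
Total extruded path = 76600/0.312 = 245512.8 mm.
Print-move time = 245512.8 / 133 = 1846 s.
In the requested units: 1846 s = 30.8 minutes.

30.8 minutes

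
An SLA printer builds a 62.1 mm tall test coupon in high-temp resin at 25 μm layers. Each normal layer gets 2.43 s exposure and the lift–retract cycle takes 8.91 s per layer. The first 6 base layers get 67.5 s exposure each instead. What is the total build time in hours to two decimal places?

7.93 hours

Number of layers: 62.1 / 0.025 → 2484 (rounded up).
Burn-in layers = 6 × (67.5 + 8.91), so 458.46 s.
Regular layers: 2478 × (2.43 + 8.91) → 28100.52 s.
Total = 458.46 + 28100.52 = 28558.98 s = 7.93 hours.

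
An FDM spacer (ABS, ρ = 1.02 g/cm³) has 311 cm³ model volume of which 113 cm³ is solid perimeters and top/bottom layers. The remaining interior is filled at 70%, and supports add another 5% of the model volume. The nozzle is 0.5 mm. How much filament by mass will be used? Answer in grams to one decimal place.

272.5 g

Infill region: 311 − 113 → 198 cm³.
Infill deposited: 0.70 × 198 → 138.6 cm³.
Support = 0.05 × 311 = 15.55 cm³.
Total printed volume = 113 + 138.6 + 15.55 = 267.15 cm³.
Mass = 267.15 × 1.02 = 272.493 g.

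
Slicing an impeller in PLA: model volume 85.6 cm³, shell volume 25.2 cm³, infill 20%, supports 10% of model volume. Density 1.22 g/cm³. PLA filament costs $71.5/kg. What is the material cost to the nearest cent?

Volume inside the shell = 85.6 − 25.2, so 60.4 cm³.
Deposited infill: 0.20 × 60.4 → 12.08 cm³.
Support = 0.10 × 85.6, so 8.56 cm³.
Total printed volume = 25.2 + 12.08 + 8.56, so 45.84 cm³.
Mass: 45.84 × 1.22 → 55.9248 g.
At $71.5/kg: 55.9248/1000 × 71.5 = $4.00.

$4.00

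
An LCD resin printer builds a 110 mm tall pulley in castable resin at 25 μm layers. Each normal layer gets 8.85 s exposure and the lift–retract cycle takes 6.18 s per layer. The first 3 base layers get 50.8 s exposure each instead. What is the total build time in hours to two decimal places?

Layer count = ceil(110 / 0.025) = 4400.
Bottom layers = 3 × (50.8 + 6.18), so 170.94 s.
Normal layers = 4397 × (8.85 + 6.18) = 66086.91 s.
Total = 170.94 + 66086.91 = 66257.85 s = 18.40 hours.

18.40 hours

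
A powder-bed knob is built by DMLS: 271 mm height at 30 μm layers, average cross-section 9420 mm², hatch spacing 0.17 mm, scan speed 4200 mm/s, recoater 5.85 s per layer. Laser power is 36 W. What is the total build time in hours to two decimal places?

47.79 hours

Layer count = ceil(271 / 0.03) = 9034.
Scan path per layer = 9420 / 0.17, so 55411.8 mm.
Scan time per layer = 55411.8 / 4200, so 13.1933 s.
Per-layer time = 13.1933 + 5.85, so 19.0433 s.
Build time = 9034 × 19.0433 = 172037.1722 s = 47.79 hours.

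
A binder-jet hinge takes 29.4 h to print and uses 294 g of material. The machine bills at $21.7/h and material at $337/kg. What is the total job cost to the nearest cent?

$737.06

Machine cost = 21.7 × 29.4, so $637.98.
Feedstock cost = 337 × 294/1000, so $99.078.
Job cost: 637.98 + 99.078 = 737.058 ≈ $737.06.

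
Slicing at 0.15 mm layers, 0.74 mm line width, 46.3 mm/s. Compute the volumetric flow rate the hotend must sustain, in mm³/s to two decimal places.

Extrusion cross-section: 0.15 × 0.74 → 0.111 mm².
Volumetric flow = 46.3 × 0.111 = 5.14 mm³/s.

5.14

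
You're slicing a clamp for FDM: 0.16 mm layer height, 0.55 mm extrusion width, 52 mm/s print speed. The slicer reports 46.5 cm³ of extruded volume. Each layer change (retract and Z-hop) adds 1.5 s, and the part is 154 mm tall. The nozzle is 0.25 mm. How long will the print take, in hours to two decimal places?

Bead cross-section = 0.16 × 0.55, so 0.088 mm².
Total extruded path = 46500/0.088 = 528409.1 mm.
Print-move time = 528409.1 / 52, so 10161.7 s.
Layer count = ceil(154 / 0.16) = 963.
Layer-change overhead = 963 × 1.5, so 1444.5 s.
Altogether 10161.7 + 1444.5 = 11606.2 s, i.e. 3.22 hours.

3.22 hours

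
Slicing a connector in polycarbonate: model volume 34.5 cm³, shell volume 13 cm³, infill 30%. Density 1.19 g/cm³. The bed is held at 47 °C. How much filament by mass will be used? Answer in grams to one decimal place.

23.1 g

Volume inside the shell = 34.5 − 13 = 21.5 cm³.
Infill deposited = 0.30 × 21.5 = 6.45 cm³.
Total extruded = 13 + 6.45 = 19.45 cm³.
Mass = 19.45 × 1.19, so 23.1455 g.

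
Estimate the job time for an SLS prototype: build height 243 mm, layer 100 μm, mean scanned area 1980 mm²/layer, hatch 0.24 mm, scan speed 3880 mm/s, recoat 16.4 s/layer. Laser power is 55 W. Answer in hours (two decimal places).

Number of layers: 243 / 0.1 → 2430 (rounded up).
Hatch length per layer: 1980 / 0.24 → 8250 mm.
Scan time per layer = 8250 / 3880 = 2.1263 s.
Layer cycle = 2.1263 + 16.4 = 18.5263 s.
2430 layers × 18.5263 s/layer = 45018.909 s, i.e. 12.51 hours.

12.51 hours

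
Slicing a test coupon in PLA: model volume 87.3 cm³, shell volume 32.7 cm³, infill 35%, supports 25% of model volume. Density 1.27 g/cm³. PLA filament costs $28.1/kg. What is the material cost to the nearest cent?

$2.63

Interior volume: 87.3 − 32.7 → 54.6 cm³.
Infill deposited = 0.35 × 54.6 = 19.11 cm³.
Support: 0.25 × 87.3 → 21.825 cm³.
Total extruded = 32.7 + 19.11 + 21.825 = 73.635 cm³.
Mass = 73.635 × 1.27, so 93.51645 g.
At $28.1/kg: 93.51645/1000 × 28.1 = $2.63.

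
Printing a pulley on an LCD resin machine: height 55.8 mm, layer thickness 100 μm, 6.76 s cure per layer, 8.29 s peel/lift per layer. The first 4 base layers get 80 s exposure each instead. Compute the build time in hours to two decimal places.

Layer count = ceil(55.8 / 0.1) = 558.
Burn-in layers = 4 × (80 + 8.29) = 353.16 s.
Regular layers = 554 × (6.76 + 8.29), so 8337.7 s.
Sum: 353.16 + 8337.7 = 8690.86 s → 2.41 hours.

2.41 hours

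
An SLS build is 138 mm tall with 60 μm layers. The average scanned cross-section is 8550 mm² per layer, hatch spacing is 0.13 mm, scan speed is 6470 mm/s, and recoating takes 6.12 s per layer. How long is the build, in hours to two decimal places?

10.40 hours

Layer count = ceil(138 / 0.06) = 2300.
Per-layer scan distance = 8550 / 0.13 = 65769.2 mm.
Per-layer scan time = 65769.2 / 6470 = 10.1653 s.
Layer cycle = 10.1653 + 6.12, so 16.2853 s.
Total: 2300 × 16.2853 s = 37456.19 s → 10.40 hours.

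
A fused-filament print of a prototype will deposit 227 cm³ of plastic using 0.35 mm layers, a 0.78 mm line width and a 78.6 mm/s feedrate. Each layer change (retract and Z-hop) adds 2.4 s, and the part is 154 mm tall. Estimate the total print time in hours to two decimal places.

Line area = 0.35 × 0.78 = 0.273 mm².
Toolpath length = 227 cm³ / 0.273 mm² = 227000 / 0.273 = 831501.8 mm.
Extrusion time: 831501.8 / 78.6 → 10578.9 s.
Number of layers: 154 / 0.35 → 440 (rounded up).
Layer-change overhead = 440 × 2.4, so 1056 s.
Total = 10578.9 + 1056 = 11634.9 s = 3.23 hours.

3.23 hours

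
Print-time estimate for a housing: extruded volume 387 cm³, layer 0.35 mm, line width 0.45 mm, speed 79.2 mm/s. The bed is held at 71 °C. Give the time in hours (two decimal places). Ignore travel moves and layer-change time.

8.62 hours

Bead cross-section = 0.35 × 0.45, so 0.1575 mm².
Toolpath length = 387 cm³ / 0.1575 mm² = 387000 / 0.1575 = 2457142.9 mm.
Time extruding: 2457142.9 / 79.2 → 31024.5 s.
In the requested units: 31024.5 s = 8.62 hours.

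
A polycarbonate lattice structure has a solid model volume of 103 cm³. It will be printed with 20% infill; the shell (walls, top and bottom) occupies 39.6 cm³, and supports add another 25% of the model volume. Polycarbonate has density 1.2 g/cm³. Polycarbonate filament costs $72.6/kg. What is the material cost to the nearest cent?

Volume inside the shell = 103 − 39.6 = 63.4 cm³.
Deposited infill = 0.20 × 63.4, so 12.68 cm³.
Support: 0.25 × 103 → 25.75 cm³.
Total extruded = 39.6 + 12.68 + 25.75 = 78.03 cm³.
Mass = 78.03 × 1.2, so 93.636 g.
At $72.6/kg: 93.636/1000 × 72.6 = $6.80.

$6.80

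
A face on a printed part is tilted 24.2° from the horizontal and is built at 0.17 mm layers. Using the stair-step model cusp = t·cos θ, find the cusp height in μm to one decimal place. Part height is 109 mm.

h_c = t·cos θ = 0.17 × 0.9121 = 0.155057 mm (155.1 μm).

155.1 μm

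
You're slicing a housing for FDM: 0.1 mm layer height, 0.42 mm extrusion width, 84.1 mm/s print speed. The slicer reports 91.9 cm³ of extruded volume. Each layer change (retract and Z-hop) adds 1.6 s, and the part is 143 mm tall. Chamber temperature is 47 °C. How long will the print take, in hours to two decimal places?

Line area: 0.1 × 0.42 → 0.042 mm².
Total extruded path = 91900/0.042 = 2188095.2 mm.
Time extruding: 2188095.2 / 84.1 → 26017.8 s.
Layers = ⌈143/0.1⌉ = 1430.
Layer-change overhead = 1430 × 1.6 = 2288 s.
Altogether 26017.8 + 2288 = 28305.8 s, i.e. 7.86 hours.

7.86 hours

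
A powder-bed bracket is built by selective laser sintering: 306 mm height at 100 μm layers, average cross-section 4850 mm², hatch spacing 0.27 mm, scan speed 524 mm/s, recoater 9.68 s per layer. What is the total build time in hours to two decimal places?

Layer count = ceil(306 / 0.1) = 3060.
Scan path per layer = 4850 / 0.27 = 17963 mm.
Scan time per layer = 17963 / 524 = 34.2805 s.
Per-layer time = 34.2805 + 9.68 = 43.9605 s.
Build time = 3060 × 43.9605 = 134519.13 s = 37.37 hours.

37.37 hours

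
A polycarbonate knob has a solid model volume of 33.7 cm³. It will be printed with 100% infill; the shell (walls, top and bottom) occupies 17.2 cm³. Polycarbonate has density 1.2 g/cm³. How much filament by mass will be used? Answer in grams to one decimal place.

40.4 g

Interior volume = 33.7 − 17.2, so 16.5 cm³.
Deposited infill = 1.00 × 16.5, so 16.5 cm³.
Total extruded: 17.2 + 16.5 → 33.7 cm³.
Mass: 33.7 × 1.2 → 40.44 g.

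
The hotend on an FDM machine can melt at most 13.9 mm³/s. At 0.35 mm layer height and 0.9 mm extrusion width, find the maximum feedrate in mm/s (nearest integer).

Bead cross-section: 0.35 × 0.9 → 0.315 mm².
v_max = Q/A = 13.9/0.315 = 44.13 mm/s → 44 mm/s.

44 mm/s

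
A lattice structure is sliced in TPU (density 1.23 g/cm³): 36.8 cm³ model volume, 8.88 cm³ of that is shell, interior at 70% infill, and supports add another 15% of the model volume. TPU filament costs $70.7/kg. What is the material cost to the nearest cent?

$2.95

Infill region: 36.8 − 8.88 → 27.92 cm³.
Infill deposited: 0.70 × 27.92 → 19.544 cm³.
Support = 0.15 × 36.8, so 5.52 cm³.
Total printed volume = 8.88 + 19.544 + 5.52, so 33.944 cm³.
Mass: 33.944 × 1.23 → 41.75112 g.
At $70.7/kg: 41.75112/1000 × 70.7 = $2.95.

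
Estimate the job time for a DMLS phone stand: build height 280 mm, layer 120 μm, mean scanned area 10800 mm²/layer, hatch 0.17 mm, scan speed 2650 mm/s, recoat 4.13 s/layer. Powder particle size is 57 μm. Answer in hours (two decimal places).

Layers = ⌈280/0.12⌉ = 2334.
Hatch length per layer = 10800 / 0.17, so 63529.4 mm.
Laser time per layer = 63529.4 / 2650 = 23.9734 s.
Time per layer = 23.9734 + 4.13 = 28.1034 s.
Build time = 2334 × 28.1034 = 65593.3356 s = 18.22 hours.

18.22 hours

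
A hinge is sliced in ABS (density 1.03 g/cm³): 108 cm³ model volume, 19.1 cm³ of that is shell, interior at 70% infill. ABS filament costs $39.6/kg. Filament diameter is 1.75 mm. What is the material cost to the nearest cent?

Interior volume = 108 − 19.1 = 88.9 cm³.
Infill deposited: 0.70 × 88.9 → 62.23 cm³.
Total printed volume = 19.1 + 62.23, so 81.33 cm³.
Mass = 81.33 × 1.03, so 83.7699 g.
Cost = 83.7699 g / 1000 × $39.6/kg = $3.32.

$3.32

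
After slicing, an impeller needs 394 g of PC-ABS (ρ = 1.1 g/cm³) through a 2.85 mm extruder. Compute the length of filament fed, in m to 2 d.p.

Volume = 394 g / 1.1 g·cm⁻³ = 358.1818 cm³ = 358181.8 mm³.
Cross-section of 2.85 mm filament: π·(2.85/2)² = 6.3794 mm².
Length = 358181.8 / 6.3794 = 56146.63 mm = 56.15 m.

56.15 m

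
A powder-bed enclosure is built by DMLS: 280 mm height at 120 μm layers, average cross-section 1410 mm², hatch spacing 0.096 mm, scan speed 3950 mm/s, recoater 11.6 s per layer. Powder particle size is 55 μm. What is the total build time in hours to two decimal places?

9.93 hours

Number of layers: 280 / 0.12 → 2334 (rounded up).
Scan path per layer = 1410 / 0.096 = 14687.5 mm.
Scan time per layer = 14687.5 / 3950, so 3.7184 s.
Layer cycle = 3.7184 + 11.6 = 15.3184 s.
Build time = 2334 × 15.3184 = 35753.1456 s = 9.93 hours.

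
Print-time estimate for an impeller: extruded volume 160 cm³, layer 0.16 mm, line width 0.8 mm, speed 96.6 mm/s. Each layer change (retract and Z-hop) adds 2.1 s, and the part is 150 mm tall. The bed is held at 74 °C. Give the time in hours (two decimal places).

Bead cross-section = 0.16 × 0.8 = 0.128 mm².
Path length: 160000 mm³ / 0.128 mm² → 1250000 mm.
Time extruding = 1250000 / 96.6 = 12940 s.
Layers = ⌈150/0.16⌉ = 938.
Layer-change overhead: 938 × 2.1 → 1969.8 s.
Altogether 12940 + 1969.8 = 14909.8 s, i.e. 4.14 hours.

4.14 hours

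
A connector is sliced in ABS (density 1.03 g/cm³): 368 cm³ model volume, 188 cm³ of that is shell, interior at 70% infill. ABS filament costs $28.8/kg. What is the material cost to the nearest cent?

$9.31

Infill region: 368 − 188 → 180 cm³.
Infill deposited: 0.70 × 180 → 126 cm³.
Total extruded = 188 + 126 = 314 cm³.
Mass = 314 × 1.03, so 323.42 g.
Cost = 323.42 g / 1000 × $28.8/kg = $9.31.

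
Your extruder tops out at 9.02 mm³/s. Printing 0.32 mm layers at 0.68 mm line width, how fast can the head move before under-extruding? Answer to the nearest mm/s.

41 mm/s

Bead cross-section: 0.32 × 0.68 → 0.2176 mm².
Max speed = 9.02 / 0.2176 = 41.45 ≈ 41 mm/s.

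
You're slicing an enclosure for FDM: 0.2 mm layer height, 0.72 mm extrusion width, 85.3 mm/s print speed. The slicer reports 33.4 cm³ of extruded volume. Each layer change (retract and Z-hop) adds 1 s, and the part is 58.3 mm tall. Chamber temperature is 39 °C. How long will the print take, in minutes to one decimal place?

Extrusion cross-section = 0.2 × 0.72 = 0.144 mm².
Total extruded path = 33400/0.144 = 231944.4 mm.
Print-move time = 231944.4 / 85.3 = 2719.2 s.
Number of layers: 58.3 / 0.2 → 292 (rounded up).
Non-print overhead = 292 × 1 = 292 s.
Total = 2719.2 + 292 = 3011.2 s = 50.2 minutes.

50.2 minutes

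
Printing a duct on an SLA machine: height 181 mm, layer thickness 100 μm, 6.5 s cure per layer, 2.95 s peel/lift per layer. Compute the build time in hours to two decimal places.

4.75 hours

Layers = ⌈181/0.1⌉ = 1810.
Each layer takes = 6.5 + 2.95, so 9.45 s.
Total = 1810 × 9.45 = 17104.5 s = 4.75 hours.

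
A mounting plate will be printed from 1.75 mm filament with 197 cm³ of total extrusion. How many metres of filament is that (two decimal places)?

Cross-section of 1.75 mm filament: π·(1.75/2)² = 2.4053 mm².
L = 197000 mm³ / 2.4053 mm² = 81902.47 mm, i.e. 81.90 m.

81.90 m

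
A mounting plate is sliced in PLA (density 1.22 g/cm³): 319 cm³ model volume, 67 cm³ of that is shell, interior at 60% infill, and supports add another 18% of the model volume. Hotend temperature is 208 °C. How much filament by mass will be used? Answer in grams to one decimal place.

336.3 g

Infill region = 319 − 67 = 252 cm³.
Infill volume = 0.60 × 252, so 151.2 cm³.
Support: 0.18 × 319 → 57.42 cm³.
Total printed volume = 67 + 151.2 + 57.42 = 275.62 cm³.
Mass = 275.62 × 1.22 = 336.2564 g.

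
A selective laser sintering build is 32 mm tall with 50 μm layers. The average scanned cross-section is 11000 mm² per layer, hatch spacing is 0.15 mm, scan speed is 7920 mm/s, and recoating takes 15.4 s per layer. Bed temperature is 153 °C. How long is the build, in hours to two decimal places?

Layer count = ceil(32 / 0.05) = 640.
Hatch length per layer = 11000 / 0.15, so 73333.3 mm.
Per-layer scan time = 73333.3 / 7920 = 9.2593 s.
Layer cycle: 9.2593 + 15.4 → 24.6593 s.
Build time = 640 × 24.6593 = 15781.952 s = 4.38 hours.

4.38 hours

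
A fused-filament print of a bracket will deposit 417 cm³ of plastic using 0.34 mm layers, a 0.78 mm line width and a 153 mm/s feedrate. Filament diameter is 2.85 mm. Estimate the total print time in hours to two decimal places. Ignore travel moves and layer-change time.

2.85 hours

Extrusion cross-section: 0.34 × 0.78 → 0.2652 mm².
Path length: 417000 mm³ / 0.2652 mm² → 1572398.2 mm.
Extrusion time = 1572398.2 / 153, so 10277.1 s.
That's 10277.1 s → 2.85 hours.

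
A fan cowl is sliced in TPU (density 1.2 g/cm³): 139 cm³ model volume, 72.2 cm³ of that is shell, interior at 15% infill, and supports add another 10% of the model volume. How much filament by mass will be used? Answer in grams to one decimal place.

Infill region = 139 − 72.2 = 66.8 cm³.
Deposited infill = 0.15 × 66.8, so 10.02 cm³.
Support = 0.10 × 139, so 13.9 cm³.
Total printed volume: 72.2 + 10.02 + 13.9 → 96.12 cm³.
Mass = 96.12 × 1.2, so 115.344 g.

115.3 g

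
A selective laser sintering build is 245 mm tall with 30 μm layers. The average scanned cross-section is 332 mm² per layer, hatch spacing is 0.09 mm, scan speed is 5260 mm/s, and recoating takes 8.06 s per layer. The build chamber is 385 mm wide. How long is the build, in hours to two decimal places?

19.88 hours

Layers = ⌈245/0.03⌉ = 8167.
Hatch length per layer = 332 / 0.09 = 3688.9 mm.
Scan time per layer = 3688.9 / 5260 = 0.7013 s.
Layer cycle = 0.7013 + 8.06, so 8.7613 s.
Total: 8167 × 8.7613 s = 71553.5371 s → 19.88 hours.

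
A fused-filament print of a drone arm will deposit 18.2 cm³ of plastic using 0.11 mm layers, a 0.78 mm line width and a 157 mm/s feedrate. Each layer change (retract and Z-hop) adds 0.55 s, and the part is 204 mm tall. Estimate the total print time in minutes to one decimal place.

Line area = 0.11 × 0.78 = 0.0858 mm².
Total extruded path = 18200/0.0858 = 212121.2 mm.
Extrusion time: 212121.2 / 157 → 1351.1 s.
Layer count = ceil(204 / 0.11) = 1855.
Layer-change overhead: 1855 × 0.55 → 1020.25 s.
Altogether 1351.1 + 1020.25 = 2371.35 s, i.e. 39.5 minutes.

39.5 minutes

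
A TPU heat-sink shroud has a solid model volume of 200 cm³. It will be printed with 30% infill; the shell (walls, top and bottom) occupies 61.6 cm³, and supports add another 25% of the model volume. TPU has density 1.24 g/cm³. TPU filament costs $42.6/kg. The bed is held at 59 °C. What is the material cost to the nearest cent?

$8.09

Interior volume: 200 − 61.6 → 138.4 cm³.
Infill deposited = 0.30 × 138.4 = 41.52 cm³.
Support = 0.25 × 200, so 50 cm³.
Deposited volume: 61.6 + 41.52 + 50 → 153.12 cm³.
Mass: 153.12 × 1.24 → 189.8688 g.
At $42.6/kg: 189.8688/1000 × 42.6 = $8.09.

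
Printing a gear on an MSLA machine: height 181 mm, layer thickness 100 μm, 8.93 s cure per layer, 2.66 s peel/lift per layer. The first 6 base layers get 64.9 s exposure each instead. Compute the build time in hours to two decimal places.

Number of layers: 181 / 0.1 → 1810 (rounded up).
Base layers: 6 × (64.9 + 2.66) → 405.36 s.
Normal layers = 1804 × (8.93 + 2.66), so 20908.36 s.
Sum: 405.36 + 20908.36 = 21313.72 s → 5.92 hours.

5.92 hours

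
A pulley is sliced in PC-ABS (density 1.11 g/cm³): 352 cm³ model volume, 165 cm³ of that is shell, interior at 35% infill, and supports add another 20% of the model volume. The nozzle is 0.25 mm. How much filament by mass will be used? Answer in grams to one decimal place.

Interior volume: 352 − 165 → 187 cm³.
Infill volume = 0.35 × 187, so 65.45 cm³.
Support = 0.20 × 352, so 70.4 cm³.
Total extruded = 165 + 65.45 + 70.4, so 300.85 cm³.
Mass: 300.85 × 1.11 → 333.9435 g.

333.9 g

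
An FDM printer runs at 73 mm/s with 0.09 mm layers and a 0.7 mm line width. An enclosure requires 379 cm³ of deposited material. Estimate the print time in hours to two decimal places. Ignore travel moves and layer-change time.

Extrusion cross-section = 0.09 × 0.7, so 0.063 mm².
Toolpath length = 379 cm³ / 0.063 mm² = 379000 / 0.063 = 6015873 mm.
Print-move time = 6015873 / 73, so 82409.2 s.
That's 82409.2 s → 22.89 hours.

22.89 hours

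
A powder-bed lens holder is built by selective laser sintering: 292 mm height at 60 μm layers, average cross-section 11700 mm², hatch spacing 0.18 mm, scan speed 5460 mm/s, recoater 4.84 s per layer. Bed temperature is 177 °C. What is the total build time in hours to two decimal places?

22.64 hours

Layers = ⌈292/0.06⌉ = 4867.
Hatch length per layer: 11700 / 0.18 → 65000 mm.
Laser time per layer = 65000 / 5460, so 11.9048 s.
Layer cycle = 11.9048 + 4.84 = 16.7448 s.
Build time = 4867 × 16.7448 = 81496.9416 s = 22.64 hours.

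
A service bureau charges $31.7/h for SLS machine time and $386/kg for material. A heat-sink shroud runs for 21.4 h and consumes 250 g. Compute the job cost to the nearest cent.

Machine cost = 31.7 × 21.4, so $678.38.
Feedstock cost = 386 × 250/1000 = $96.50.
Job cost: 678.38 + 96.50 = $774.88.

$774.88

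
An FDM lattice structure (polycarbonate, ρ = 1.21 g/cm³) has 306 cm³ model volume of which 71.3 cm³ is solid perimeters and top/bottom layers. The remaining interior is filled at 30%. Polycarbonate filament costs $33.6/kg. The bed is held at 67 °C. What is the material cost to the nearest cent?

Infill region = 306 − 71.3 = 234.7 cm³.
Infill volume = 0.30 × 234.7, so 70.41 cm³.
Total extruded: 71.3 + 70.41 → 141.71 cm³.
Mass = 141.71 × 1.21, so 171.4691 g.
At $33.6/kg: 171.4691/1000 × 33.6 = $5.76.

$5.76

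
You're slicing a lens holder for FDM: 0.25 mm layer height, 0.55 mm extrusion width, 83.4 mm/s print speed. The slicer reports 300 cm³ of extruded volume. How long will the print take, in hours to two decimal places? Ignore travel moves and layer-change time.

7.27 hours

Bead cross-section = 0.25 × 0.55, so 0.1375 mm².
Total extruded path = 300000/0.1375 = 2181818.2 mm.
Time extruding = 2181818.2 / 83.4, so 26160.9 s.
Converting: 26160.9 s = 7.27 hours.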